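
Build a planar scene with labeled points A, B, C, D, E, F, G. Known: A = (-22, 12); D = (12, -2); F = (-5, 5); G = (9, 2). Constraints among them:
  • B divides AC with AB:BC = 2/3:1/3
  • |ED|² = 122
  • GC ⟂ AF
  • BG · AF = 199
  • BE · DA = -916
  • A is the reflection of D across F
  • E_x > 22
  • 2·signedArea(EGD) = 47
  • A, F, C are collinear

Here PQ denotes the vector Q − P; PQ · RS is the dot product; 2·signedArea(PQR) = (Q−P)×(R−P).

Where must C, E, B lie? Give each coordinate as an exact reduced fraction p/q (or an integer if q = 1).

B = (-335/169, 635/169)
C = (2713/338, -123/338)
E = (23, -1)

1. C_x = 2713/338  [A, F, C are collinear ∩ GC ⟂ AF]
2. C_y = -123/338  [A, F, C are collinear ∩ GC ⟂ AF]
   → C = (2713/338, -123/338)
3. E_x = 23  [line 4·x + 3·y + -89 = 0 ∩ |ED|² = 122]
4. E_y = -1  [line 4·x + 3·y + -89 = 0 ∩ |ED|² = 122]
   → E = (23, -1)
5. B_x = -335/169  [B divides AC with AB:BC = 2/3:1/3]
6. B_y = 635/169  [B divides AC with AB:BC = 2/3:1/3]
   → B = (-335/169, 635/169)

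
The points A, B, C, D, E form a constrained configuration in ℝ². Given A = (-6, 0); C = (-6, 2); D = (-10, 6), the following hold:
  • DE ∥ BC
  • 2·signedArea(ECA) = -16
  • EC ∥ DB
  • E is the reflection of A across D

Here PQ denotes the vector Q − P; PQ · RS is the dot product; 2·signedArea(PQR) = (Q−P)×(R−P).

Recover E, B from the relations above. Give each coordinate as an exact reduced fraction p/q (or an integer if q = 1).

B = (-2, -4)
E = (-14, 12)

1. E_x = -14  [E is the reflection of A across D]
2. E_y = 12  [E is the reflection of A across D]
   → E = (-14, 12)
3. B_x = -2  [DE ∥ BC ∩ EC ∥ DB]
4. B_y = -4  [DE ∥ BC ∩ EC ∥ DB]
   → B = (-2, -4)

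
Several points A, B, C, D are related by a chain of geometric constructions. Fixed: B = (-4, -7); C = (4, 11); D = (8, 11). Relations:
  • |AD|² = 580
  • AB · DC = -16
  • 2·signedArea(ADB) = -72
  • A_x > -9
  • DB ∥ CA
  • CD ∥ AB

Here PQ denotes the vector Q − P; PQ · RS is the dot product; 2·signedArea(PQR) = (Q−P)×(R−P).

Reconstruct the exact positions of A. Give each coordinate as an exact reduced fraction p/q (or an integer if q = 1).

1. A_x = -8  [CD ∥ AB ∩ DB ∥ CA]
2. A_y = -7  [CD ∥ AB ∩ DB ∥ CA]
   → A = (-8, -7)

A = (-8, -7)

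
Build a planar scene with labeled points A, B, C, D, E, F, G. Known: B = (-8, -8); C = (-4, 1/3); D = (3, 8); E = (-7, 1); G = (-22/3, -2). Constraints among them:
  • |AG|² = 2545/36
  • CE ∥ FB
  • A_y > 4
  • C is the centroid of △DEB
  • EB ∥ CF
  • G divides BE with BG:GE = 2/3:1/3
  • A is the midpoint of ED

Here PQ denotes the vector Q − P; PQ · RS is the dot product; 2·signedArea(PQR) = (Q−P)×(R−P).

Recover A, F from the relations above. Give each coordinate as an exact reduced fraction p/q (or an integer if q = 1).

1. A_x = -2  [A is the midpoint of ED]
2. A_y = 9/2  [A is the midpoint of ED]
   → A = (-2, 9/2)
3. F_x = -5  [CE ∥ FB ∩ EB ∥ CF]
4. F_y = -26/3  [CE ∥ FB ∩ EB ∥ CF]
   → F = (-5, -26/3)

A = (-2, 9/2)
F = (-5, -26/3)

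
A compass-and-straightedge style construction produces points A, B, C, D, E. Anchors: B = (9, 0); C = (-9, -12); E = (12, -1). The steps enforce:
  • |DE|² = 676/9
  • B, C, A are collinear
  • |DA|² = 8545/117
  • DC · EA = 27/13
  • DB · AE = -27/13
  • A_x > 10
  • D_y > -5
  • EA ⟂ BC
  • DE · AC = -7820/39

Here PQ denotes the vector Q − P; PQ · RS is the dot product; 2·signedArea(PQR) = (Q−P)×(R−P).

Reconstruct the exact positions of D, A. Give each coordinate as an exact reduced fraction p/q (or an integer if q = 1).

1. A_x = 138/13  [B, C, A are collinear ∩ EA ⟂ BC]
2. A_y = 14/13  [B, C, A are collinear ∩ EA ⟂ BC]
   → A = (138/13, 14/13)
3. D_x = 4  [DC · EA = 27/13 ∩ DE · AC = -7820/39]
4. D_y = -13/3  [DC · EA = 27/13 ∩ DE · AC = -7820/39]
   → D = (4, -13/3)

A = (138/13, 14/13)
D = (4, -13/3)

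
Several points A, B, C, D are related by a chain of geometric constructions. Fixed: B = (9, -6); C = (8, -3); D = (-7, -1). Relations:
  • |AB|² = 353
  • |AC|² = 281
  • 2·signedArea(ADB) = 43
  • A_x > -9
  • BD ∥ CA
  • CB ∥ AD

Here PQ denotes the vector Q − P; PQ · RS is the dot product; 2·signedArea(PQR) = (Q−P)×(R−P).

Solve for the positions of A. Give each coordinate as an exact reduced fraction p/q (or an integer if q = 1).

A = (-8, 2)

1. A_x = -8  [CB ∥ AD ∩ BD ∥ CA]
2. A_y = 2  [CB ∥ AD ∩ BD ∥ CA]
   → A = (-8, 2)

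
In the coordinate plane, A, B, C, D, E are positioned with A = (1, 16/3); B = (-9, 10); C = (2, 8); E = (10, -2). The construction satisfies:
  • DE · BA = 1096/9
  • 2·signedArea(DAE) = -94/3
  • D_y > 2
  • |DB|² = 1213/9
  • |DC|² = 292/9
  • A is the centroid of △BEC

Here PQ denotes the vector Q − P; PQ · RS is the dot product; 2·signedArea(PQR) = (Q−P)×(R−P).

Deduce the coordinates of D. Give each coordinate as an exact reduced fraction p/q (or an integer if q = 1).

D = (0, 8/3)

1. D_x = 0  [2·signedArea(DAE) = -94/3 ∩ DE · BA = 1096/9]
2. D_y = 8/3  [2·signedArea(DAE) = -94/3 ∩ DE · BA = 1096/9]
   → D = (0, 8/3)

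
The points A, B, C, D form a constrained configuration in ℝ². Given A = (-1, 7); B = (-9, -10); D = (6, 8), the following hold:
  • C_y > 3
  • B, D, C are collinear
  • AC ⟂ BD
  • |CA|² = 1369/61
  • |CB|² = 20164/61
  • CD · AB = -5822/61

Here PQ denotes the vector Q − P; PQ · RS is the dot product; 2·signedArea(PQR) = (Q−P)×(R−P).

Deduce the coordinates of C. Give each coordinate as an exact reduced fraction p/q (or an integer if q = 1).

1. C_x = 161/61  [B, D, C are collinear ∩ AC ⟂ BD]
2. C_y = 242/61  [B, D, C are collinear ∩ AC ⟂ BD]
   → C = (161/61, 242/61)

C = (161/61, 242/61)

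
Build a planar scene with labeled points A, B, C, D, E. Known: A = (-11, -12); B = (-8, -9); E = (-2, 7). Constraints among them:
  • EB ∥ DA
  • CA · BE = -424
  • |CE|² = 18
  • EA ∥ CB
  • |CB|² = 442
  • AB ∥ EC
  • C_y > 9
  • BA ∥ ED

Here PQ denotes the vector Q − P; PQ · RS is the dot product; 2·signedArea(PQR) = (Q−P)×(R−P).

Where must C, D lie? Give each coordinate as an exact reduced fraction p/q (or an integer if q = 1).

1. C_x = 1  [EA ∥ CB ∩ AB ∥ EC]
2. C_y = 10  [EA ∥ CB ∩ AB ∥ EC]
   → C = (1, 10)
3. D_x = -5  [EB ∥ DA ∩ BA ∥ ED]
4. D_y = 4  [EB ∥ DA ∩ BA ∥ ED]
   → D = (-5, 4)

C = (1, 10)
D = (-5, 4)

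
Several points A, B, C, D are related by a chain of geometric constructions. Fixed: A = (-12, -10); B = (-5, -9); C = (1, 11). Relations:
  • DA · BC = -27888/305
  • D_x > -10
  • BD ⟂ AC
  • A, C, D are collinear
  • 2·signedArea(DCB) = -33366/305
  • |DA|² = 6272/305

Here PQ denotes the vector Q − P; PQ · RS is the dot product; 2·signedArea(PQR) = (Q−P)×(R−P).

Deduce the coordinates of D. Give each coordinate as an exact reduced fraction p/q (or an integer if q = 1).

D = (-2932/305, -1874/305)

1. D_x = -2932/305  [A, C, D are collinear ∩ BD ⟂ AC]
2. D_y = -1874/305  [A, C, D are collinear ∩ BD ⟂ AC]
   → D = (-2932/305, -1874/305)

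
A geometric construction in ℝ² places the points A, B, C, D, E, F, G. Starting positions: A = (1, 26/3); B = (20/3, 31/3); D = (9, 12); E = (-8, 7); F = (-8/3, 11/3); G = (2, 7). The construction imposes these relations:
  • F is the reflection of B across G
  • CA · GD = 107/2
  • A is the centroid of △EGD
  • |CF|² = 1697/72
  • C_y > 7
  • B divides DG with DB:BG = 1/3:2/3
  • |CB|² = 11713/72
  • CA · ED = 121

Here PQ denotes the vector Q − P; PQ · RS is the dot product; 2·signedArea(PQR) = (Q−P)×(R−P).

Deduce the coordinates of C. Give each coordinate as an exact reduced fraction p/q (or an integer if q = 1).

1. C_x = -23/4  [CA · ED = 121 ∩ CA · GD = 107/2]
2. C_y = 89/12  [CA · ED = 121 ∩ CA · GD = 107/2]
   → C = (-23/4, 89/12)

C = (-23/4, 89/12)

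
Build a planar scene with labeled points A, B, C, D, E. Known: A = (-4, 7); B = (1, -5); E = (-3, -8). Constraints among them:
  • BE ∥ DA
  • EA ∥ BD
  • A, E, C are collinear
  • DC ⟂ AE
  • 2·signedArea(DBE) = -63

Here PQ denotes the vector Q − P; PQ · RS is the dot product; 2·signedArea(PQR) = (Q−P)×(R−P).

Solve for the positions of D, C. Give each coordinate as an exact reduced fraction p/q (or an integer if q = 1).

C = (-945/226, 2197/226)
D = (0, 10)

1. D_x = 0  [BE ∥ DA ∩ EA ∥ BD]
2. D_y = 10  [BE ∥ DA ∩ EA ∥ BD]
   → D = (0, 10)
3. C_x = -945/226  [A, E, C are collinear ∩ DC ⟂ AE]
4. C_y = 2197/226  [A, E, C are collinear ∩ DC ⟂ AE]
   → C = (-945/226, 2197/226)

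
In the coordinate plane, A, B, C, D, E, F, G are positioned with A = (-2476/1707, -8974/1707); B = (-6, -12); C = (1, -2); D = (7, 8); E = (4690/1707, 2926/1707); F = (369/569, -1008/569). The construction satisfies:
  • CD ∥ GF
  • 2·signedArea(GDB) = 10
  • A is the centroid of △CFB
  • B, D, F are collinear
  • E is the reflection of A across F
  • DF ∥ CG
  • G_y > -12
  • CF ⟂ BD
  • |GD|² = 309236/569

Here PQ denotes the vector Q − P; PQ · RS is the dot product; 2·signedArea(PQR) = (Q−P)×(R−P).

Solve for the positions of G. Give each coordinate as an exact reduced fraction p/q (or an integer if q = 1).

G = (-3045/569, -6698/569)

1. G_x = -3045/569  [CD ∥ GF ∩ DF ∥ CG]
2. G_y = -6698/569  [CD ∥ GF ∩ DF ∥ CG]
   → G = (-3045/569, -6698/569)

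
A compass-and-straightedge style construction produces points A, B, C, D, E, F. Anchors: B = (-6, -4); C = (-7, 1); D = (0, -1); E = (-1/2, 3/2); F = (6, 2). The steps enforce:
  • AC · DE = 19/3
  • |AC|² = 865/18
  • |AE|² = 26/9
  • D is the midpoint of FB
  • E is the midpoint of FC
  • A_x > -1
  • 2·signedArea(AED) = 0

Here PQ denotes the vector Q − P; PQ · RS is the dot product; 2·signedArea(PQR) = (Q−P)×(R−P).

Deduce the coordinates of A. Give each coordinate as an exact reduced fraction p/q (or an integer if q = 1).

A = (-1/6, -1/6)

1. A_x = -1/6  [2·signedArea(AED) = 0 ∩ AC · DE = 19/3]
2. A_y = -1/6  [2·signedArea(AED) = 0 ∩ AC · DE = 19/3]
   → A = (-1/6, -1/6)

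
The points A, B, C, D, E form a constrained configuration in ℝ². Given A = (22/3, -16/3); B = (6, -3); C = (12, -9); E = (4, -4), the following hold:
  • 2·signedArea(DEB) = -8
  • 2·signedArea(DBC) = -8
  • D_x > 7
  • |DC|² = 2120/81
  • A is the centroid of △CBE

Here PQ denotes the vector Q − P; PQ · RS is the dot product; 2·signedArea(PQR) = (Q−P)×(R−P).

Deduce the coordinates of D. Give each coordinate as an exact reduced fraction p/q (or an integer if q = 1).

1. D_x = 70/9  [2·signedArea(DEB) = -8 ∩ 2·signedArea(DBC) = -8]
2. D_y = -55/9  [2·signedArea(DEB) = -8 ∩ 2·signedArea(DBC) = -8]
   → D = (70/9, -55/9)

D = (70/9, -55/9)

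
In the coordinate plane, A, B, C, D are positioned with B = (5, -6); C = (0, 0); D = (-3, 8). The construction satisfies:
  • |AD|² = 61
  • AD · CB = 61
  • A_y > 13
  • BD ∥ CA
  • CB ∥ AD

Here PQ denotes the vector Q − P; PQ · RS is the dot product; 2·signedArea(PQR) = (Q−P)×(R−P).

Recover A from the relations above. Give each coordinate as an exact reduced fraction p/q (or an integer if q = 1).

1. A_x = -8  [CB ∥ AD ∩ BD ∥ CA]
2. A_y = 14  [CB ∥ AD ∩ BD ∥ CA]
   → A = (-8, 14)

A = (-8, 14)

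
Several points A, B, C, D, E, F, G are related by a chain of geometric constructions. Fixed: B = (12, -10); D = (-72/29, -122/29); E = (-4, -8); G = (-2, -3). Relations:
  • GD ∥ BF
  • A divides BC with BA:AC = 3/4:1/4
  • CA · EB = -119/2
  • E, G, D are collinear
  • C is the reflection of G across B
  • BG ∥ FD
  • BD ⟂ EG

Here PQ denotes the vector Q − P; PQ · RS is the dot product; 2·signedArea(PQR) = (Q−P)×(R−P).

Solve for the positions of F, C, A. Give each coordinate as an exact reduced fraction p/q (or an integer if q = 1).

1. F_x = 334/29  [BG ∥ FD ∩ GD ∥ BF]
2. F_y = -325/29  [BG ∥ FD ∩ GD ∥ BF]
   → F = (334/29, -325/29)
3. C_x = 26  [C is the reflection of G across B]
4. C_y = -17  [C is the reflection of G across B]
   → C = (26, -17)
5. A_x = 45/2  [A divides BC with BA:AC = 3/4:1/4]
6. A_y = -61/4  [A divides BC with BA:AC = 3/4:1/4]
   → A = (45/2, -61/4)

A = (45/2, -61/4)
C = (26, -17)
F = (334/29, -325/29)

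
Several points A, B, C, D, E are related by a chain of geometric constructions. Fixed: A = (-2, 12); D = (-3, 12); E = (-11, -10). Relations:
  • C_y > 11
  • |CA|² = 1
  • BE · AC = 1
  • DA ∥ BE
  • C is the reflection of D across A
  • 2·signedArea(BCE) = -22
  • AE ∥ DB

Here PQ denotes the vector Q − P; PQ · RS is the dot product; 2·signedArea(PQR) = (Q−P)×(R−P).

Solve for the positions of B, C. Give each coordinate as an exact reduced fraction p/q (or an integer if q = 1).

1. B_x = -12  [DA ∥ BE ∩ AE ∥ DB]
2. B_y = -10  [DA ∥ BE ∩ AE ∥ DB]
   → B = (-12, -10)
3. C_x = -1  [C is the reflection of D across A]
4. C_y = 12  [C is the reflection of D across A]
   → C = (-1, 12)

B = (-12, -10)
C = (-1, 12)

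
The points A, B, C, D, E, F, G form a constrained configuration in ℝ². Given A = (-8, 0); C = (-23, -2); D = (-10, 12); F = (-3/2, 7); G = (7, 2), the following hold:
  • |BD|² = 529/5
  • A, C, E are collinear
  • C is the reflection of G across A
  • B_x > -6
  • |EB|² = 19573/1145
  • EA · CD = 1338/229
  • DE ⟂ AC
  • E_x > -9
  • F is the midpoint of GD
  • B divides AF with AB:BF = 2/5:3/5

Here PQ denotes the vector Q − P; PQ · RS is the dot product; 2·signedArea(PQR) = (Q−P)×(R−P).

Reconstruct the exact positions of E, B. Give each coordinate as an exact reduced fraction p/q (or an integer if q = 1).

B = (-27/5, 14/5)
E = (-1922/229, -12/229)

1. E_x = -1922/229  [A, C, E are collinear ∩ DE ⟂ AC]
2. E_y = -12/229  [A, C, E are collinear ∩ DE ⟂ AC]
   → E = (-1922/229, -12/229)
3. B_x = -27/5  [B divides AF with AB:BF = 2/5:3/5]
4. B_y = 14/5  [B divides AF with AB:BF = 2/5:3/5]
   → B = (-27/5, 14/5)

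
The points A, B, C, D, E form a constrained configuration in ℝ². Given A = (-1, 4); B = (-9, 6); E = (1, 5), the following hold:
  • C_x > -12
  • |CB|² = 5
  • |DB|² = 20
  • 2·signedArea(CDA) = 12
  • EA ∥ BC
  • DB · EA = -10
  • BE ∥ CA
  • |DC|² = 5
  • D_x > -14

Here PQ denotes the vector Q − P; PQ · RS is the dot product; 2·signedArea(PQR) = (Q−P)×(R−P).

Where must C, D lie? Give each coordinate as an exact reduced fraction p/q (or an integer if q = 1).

1. C_x = -11  [BE ∥ CA ∩ EA ∥ BC]
2. C_y = 5  [BE ∥ CA ∩ EA ∥ BC]
   → C = (-11, 5)
3. D_x = -13  [DB · EA = -10 ∩ 2·signedArea(CDA) = 12]
4. D_y = 4  [DB · EA = -10 ∩ 2·signedArea(CDA) = 12]
   → D = (-13, 4)

C = (-11, 5)
D = (-13, 4)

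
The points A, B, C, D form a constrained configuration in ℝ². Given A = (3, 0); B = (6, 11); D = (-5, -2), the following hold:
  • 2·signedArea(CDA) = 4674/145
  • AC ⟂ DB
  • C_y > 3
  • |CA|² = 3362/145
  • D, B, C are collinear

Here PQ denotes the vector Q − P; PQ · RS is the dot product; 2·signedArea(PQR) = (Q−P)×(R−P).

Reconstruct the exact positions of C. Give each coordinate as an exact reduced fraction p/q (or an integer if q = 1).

1. C_x = -98/145  [D, B, C are collinear ∩ AC ⟂ DB]
2. C_y = 451/145  [D, B, C are collinear ∩ AC ⟂ DB]
   → C = (-98/145, 451/145)

C = (-98/145, 451/145)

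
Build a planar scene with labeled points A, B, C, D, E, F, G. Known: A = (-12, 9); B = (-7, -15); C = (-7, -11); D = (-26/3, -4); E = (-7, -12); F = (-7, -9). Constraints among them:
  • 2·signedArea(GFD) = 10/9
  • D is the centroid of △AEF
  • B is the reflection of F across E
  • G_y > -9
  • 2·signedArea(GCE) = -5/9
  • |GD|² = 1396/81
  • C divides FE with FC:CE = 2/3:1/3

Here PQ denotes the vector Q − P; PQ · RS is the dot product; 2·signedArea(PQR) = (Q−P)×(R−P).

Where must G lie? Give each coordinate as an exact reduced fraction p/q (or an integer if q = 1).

1. G_x = -68/9  [2·signedArea(GCE) = -5/9 ∩ 2·signedArea(GFD) = 10/9]
2. G_y = -8  [2·signedArea(GCE) = -5/9 ∩ 2·signedArea(GFD) = 10/9]
   → G = (-68/9, -8)

G = (-68/9, -8)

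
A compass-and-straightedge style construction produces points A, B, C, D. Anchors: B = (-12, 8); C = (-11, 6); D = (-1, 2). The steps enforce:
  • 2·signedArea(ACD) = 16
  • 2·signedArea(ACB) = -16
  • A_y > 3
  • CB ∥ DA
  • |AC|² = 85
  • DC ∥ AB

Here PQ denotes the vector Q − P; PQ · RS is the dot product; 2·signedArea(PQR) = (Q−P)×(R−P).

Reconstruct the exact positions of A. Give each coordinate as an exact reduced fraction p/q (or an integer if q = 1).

A = (-2, 4)

1. A_x = -2  [DC ∥ AB ∩ CB ∥ DA]
2. A_y = 4  [DC ∥ AB ∩ CB ∥ DA]
   → A = (-2, 4)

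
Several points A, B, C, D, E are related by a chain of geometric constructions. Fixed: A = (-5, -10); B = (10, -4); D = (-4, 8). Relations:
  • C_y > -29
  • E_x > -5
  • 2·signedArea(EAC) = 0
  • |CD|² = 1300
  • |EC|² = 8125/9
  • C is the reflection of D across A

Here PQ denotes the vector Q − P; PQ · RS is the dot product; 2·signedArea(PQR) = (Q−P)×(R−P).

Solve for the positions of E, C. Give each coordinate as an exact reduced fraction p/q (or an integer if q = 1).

1. C_x = -6  [C is the reflection of D across A]
2. C_y = -28  [C is the reflection of D across A]
   → C = (-6, -28)
3. E_x = -13/3  [line 18·x + -1·y + 80 = 0 ∩ |EC|² = 8125/9]
4. E_y = 2  [line 18·x + -1·y + 80 = 0 ∩ |EC|² = 8125/9]
   → E = (-13/3, 2)

C = (-6, -28)
E = (-13/3, 2)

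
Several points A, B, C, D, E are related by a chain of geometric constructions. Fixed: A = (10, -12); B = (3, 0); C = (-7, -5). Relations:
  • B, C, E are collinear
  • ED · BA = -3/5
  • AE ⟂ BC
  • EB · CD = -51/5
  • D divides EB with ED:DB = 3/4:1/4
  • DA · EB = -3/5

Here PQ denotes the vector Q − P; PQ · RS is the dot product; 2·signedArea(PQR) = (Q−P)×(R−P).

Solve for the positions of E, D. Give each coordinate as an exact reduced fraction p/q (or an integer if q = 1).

D = (16/5, 1/10)
E = (19/5, 2/5)

1. E_x = 19/5  [B, C, E are collinear ∩ AE ⟂ BC]
2. E_y = 2/5  [B, C, E are collinear ∩ AE ⟂ BC]
   → E = (19/5, 2/5)
3. D_x = 16/5  [D divides EB with ED:DB = 3/4:1/4]
4. D_y = 1/10  [D divides EB with ED:DB = 3/4:1/4]
   → D = (16/5, 1/10)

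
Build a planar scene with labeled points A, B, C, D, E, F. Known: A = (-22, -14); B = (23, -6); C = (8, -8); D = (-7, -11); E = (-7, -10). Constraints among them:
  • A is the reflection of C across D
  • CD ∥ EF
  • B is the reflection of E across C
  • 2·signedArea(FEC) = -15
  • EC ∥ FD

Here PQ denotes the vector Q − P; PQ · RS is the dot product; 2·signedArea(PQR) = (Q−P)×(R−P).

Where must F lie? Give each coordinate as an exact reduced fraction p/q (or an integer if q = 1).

1. F_x = -22  [EC ∥ FD ∩ CD ∥ EF]
2. F_y = -13  [EC ∥ FD ∩ CD ∥ EF]
   → F = (-22, -13)

F = (-22, -13)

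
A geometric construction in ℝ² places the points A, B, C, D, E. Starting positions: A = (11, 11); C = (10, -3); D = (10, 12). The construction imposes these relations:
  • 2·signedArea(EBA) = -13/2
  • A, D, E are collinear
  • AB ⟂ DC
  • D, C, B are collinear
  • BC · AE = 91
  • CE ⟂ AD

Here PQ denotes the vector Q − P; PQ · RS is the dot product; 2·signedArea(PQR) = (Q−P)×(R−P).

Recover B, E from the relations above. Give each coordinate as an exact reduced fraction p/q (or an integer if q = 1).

B = (10, 11)
E = (35/2, 9/2)

1. B_x = 10  [D, C, B are collinear ∩ AB ⟂ DC]
2. B_y = 11  [D, C, B are collinear ∩ AB ⟂ DC]
   → B = (10, 11)
3. E_x = 35/2  [A, D, E are collinear ∩ CE ⟂ AD]
4. E_y = 9/2  [A, D, E are collinear ∩ CE ⟂ AD]
   → E = (35/2, 9/2)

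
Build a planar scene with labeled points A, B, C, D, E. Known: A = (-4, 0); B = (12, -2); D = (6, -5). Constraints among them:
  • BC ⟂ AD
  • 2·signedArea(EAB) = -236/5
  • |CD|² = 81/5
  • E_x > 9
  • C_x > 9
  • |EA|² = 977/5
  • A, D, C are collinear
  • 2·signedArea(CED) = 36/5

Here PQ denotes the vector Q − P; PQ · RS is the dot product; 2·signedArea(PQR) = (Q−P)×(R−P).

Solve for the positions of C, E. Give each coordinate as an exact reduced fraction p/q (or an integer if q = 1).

1. C_x = 48/5  [A, D, C are collinear ∩ BC ⟂ AD]
2. C_y = -34/5  [A, D, C are collinear ∩ BC ⟂ AD]
   → C = (48/5, -34/5)
3. E_x = 46/5  [2·signedArea(EAB) = -236/5 ∩ 2·signedArea(CED) = 36/5]
4. E_y = -23/5  [2·signedArea(EAB) = -236/5 ∩ 2·signedArea(CED) = 36/5]
   → E = (46/5, -23/5)

C = (48/5, -34/5)
E = (46/5, -23/5)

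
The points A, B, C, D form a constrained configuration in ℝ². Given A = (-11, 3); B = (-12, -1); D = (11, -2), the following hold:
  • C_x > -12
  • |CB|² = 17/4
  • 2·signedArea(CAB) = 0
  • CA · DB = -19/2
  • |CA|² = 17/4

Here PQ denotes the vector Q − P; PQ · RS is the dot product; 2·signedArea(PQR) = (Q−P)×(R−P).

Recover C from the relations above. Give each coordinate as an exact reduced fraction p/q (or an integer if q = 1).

1. C_x = -23/2  [2·signedArea(CAB) = 0 ∩ CA · DB = -19/2]
2. C_y = 1  [2·signedArea(CAB) = 0 ∩ CA · DB = -19/2]
   → C = (-23/2, 1)

C = (-23/2, 1)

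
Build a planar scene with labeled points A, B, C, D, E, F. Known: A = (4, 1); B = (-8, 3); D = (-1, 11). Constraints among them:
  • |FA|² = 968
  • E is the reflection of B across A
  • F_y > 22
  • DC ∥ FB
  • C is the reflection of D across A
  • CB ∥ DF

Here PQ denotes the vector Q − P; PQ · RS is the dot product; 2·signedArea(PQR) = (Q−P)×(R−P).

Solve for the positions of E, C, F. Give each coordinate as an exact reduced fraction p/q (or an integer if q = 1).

1. E_x = 16  [E is the reflection of B across A]
2. E_y = -1  [E is the reflection of B across A]
   → E = (16, -1)
3. C_x = 9  [C is the reflection of D across A]
4. C_y = -9  [C is the reflection of D across A]
   → C = (9, -9)
5. F_x = -18  [DC ∥ FB ∩ CB ∥ DF]
6. F_y = 23  [DC ∥ FB ∩ CB ∥ DF]
   → F = (-18, 23)

C = (9, -9)
E = (16, -1)
F = (-18, 23)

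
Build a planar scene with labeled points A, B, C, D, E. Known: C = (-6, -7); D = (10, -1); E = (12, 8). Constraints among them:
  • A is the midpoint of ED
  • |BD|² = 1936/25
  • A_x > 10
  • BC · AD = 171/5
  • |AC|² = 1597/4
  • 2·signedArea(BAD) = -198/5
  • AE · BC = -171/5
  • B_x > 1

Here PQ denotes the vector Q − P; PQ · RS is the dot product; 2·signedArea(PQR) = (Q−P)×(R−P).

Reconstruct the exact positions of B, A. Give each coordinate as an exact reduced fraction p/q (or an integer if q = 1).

1. A_x = 11  [A is the midpoint of ED]
2. A_y = 7/2  [A is the midpoint of ED]
   → A = (11, 7/2)
3. B_x = 6/5  [2·signedArea(BAD) = -198/5 ∩ AE · BC = -171/5]
4. B_y = -1  [2·signedArea(BAD) = -198/5 ∩ AE · BC = -171/5]
   → B = (6/5, -1)

A = (11, 7/2)
B = (6/5, -1)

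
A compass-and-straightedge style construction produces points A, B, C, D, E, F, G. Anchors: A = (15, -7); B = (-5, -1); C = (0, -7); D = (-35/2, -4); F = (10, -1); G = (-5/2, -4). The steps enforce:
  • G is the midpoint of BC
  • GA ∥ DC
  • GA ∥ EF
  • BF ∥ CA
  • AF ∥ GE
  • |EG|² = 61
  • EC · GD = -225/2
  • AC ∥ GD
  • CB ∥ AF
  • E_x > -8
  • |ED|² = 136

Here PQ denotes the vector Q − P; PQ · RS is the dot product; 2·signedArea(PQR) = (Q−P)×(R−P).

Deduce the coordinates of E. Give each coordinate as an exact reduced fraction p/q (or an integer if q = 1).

E = (-15/2, 2)

1. E_x = -15/2  [GA ∥ EF ∩ AF ∥ GE]
2. E_y = 2  [GA ∥ EF ∩ AF ∥ GE]
   → E = (-15/2, 2)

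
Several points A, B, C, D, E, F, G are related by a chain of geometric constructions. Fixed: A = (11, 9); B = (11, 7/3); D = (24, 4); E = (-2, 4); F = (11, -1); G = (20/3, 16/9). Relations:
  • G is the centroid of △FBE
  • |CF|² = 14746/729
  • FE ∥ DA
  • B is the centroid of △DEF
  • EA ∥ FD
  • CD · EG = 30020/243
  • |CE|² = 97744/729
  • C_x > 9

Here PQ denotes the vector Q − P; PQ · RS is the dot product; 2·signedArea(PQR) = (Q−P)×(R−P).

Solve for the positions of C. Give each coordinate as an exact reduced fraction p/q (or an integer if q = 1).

C = (86/9, 88/27)

1. C_x = 86/9  [line -26/3·x + 20/9·y + 18364/243 = 0 ∩ |CE|² = 97744/729]
2. C_y = 88/27  [line -26/3·x + 20/9·y + 18364/243 = 0 ∩ |CE|² = 97744/729]
   → C = (86/9, 88/27)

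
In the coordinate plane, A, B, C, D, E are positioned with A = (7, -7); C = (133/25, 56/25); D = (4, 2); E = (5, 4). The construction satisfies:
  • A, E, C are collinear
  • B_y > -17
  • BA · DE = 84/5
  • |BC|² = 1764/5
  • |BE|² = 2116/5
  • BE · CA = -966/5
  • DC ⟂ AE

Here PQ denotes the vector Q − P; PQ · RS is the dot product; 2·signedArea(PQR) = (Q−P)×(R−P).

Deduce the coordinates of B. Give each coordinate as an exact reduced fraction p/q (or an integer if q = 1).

B = (217/25, -406/25)

1. B_x = 217/25  [BA · DE = 84/5 ∩ BE · CA = -966/5]
2. B_y = -406/25  [BA · DE = 84/5 ∩ BE · CA = -966/5]
   → B = (217/25, -406/25)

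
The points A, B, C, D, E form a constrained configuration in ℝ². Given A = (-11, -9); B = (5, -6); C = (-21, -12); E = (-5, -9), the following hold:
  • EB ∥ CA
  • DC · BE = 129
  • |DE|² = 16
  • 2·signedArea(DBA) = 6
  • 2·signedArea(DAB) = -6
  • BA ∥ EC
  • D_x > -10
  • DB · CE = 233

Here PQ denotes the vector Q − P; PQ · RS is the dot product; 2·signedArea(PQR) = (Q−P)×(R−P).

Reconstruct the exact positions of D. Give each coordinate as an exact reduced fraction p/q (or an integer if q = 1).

D = (-9, -9)

1. D_x = -9  [DC · BE = 129 ∩ 2·signedArea(DBA) = 6]
2. D_y = -9  [DC · BE = 129 ∩ 2·signedArea(DBA) = 6]
   → D = (-9, -9)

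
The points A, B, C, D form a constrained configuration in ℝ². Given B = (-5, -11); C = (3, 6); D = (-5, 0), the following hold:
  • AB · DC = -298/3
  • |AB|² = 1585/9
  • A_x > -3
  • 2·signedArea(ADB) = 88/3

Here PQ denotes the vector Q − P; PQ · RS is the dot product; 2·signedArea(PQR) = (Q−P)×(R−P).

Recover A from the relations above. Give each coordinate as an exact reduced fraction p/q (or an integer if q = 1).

A = (-7/3, 2)

1. A_x = -7/3  [2·signedArea(ADB) = 88/3 ∩ AB · DC = -298/3]
2. A_y = 2  [2·signedArea(ADB) = 88/3 ∩ AB · DC = -298/3]
   → A = (-7/3, 2)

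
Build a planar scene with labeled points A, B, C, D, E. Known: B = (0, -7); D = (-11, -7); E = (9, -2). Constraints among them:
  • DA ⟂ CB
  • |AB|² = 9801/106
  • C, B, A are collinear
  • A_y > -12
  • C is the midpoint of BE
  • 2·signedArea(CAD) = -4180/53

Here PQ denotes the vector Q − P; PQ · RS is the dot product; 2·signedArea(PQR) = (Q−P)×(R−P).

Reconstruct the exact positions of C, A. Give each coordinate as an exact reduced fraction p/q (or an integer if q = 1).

A = (-891/106, -1237/106)
C = (9/2, -9/2)

1. C_x = 9/2  [C is the midpoint of BE]
2. C_y = -9/2  [C is the midpoint of BE]
   → C = (9/2, -9/2)
3. A_x = -891/106  [C, B, A are collinear ∩ DA ⟂ CB]
4. A_y = -1237/106  [C, B, A are collinear ∩ DA ⟂ CB]
   → A = (-891/106, -1237/106)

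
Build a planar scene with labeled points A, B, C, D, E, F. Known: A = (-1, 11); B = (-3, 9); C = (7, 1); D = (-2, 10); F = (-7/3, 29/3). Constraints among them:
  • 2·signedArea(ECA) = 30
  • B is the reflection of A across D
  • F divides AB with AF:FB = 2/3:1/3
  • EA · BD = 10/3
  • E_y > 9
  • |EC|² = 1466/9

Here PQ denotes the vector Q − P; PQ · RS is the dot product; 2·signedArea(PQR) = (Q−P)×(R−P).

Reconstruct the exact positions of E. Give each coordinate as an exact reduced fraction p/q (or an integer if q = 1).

E = (-8/3, 28/3)

1. E_x = -8/3  [2·signedArea(ECA) = 30 ∩ EA · BD = 10/3]
2. E_y = 28/3  [2·signedArea(ECA) = 30 ∩ EA · BD = 10/3]
   → E = (-8/3, 28/3)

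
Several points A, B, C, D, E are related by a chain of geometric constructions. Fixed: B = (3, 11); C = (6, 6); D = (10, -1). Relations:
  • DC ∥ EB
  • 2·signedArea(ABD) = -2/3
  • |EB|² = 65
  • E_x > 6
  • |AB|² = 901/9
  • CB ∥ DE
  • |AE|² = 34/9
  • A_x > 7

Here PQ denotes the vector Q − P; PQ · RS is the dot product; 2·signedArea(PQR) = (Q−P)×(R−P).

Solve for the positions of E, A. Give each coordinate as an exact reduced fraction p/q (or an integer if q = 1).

1. E_x = 7  [DC ∥ EB ∩ CB ∥ DE]
2. E_y = 4  [DC ∥ EB ∩ CB ∥ DE]
   → E = (7, 4)
3. A_x = 8  [line 12·x + 7·y + -337/3 = 0 ∩ |AE|² = 34/9]
4. A_y = 7/3  [line 12·x + 7·y + -337/3 = 0 ∩ |AE|² = 34/9]
   → A = (8, 7/3)

A = (8, 7/3)
E = (7, 4)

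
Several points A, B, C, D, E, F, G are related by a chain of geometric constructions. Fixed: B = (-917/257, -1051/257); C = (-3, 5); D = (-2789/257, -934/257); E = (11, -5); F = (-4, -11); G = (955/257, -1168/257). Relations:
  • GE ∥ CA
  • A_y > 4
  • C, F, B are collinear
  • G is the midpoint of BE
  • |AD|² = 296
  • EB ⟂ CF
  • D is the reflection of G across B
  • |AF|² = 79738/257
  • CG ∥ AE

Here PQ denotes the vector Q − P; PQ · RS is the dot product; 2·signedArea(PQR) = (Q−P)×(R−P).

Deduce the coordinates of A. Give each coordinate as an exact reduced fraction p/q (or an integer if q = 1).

A = (1101/257, 1168/257)

1. A_x = 1101/257  [CG ∥ AE ∩ GE ∥ CA]
2. A_y = 1168/257  [CG ∥ AE ∩ GE ∥ CA]
   → A = (1101/257, 1168/257)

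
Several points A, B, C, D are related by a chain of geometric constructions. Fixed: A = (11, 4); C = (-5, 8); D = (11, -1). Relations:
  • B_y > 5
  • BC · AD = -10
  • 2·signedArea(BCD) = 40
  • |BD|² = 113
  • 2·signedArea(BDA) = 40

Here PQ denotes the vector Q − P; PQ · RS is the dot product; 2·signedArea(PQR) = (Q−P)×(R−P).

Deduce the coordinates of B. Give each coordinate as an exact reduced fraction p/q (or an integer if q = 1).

1. B_x = 3  [2·signedArea(BCD) = 40 ∩ BC · AD = -10]
2. B_y = 6  [2·signedArea(BCD) = 40 ∩ BC · AD = -10]
   → B = (3, 6)

B = (3, 6)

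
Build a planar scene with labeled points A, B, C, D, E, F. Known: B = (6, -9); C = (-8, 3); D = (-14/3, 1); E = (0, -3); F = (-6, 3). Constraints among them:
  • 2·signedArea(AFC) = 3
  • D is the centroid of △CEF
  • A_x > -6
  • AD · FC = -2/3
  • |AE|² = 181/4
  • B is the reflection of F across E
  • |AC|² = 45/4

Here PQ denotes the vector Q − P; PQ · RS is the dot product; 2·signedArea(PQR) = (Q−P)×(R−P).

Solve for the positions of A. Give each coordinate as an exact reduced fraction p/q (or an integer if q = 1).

A = (-5, 3/2)

1. A_x = -5  [AD · FC = -2/3 ∩ 2·signedArea(AFC) = 3]
2. A_y = 3/2  [AD · FC = -2/3 ∩ 2·signedArea(AFC) = 3]
   → A = (-5, 3/2)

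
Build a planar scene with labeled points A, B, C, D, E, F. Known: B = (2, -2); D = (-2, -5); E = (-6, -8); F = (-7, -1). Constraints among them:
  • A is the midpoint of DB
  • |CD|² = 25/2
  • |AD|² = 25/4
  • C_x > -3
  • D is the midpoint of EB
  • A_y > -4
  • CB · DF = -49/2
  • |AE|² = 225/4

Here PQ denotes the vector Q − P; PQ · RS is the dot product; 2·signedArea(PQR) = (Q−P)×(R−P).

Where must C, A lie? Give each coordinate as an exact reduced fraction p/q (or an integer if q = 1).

A = (0, -7/2)
C = (-5/2, -3/2)

1. C_x = -5/2  [line 5·x + -4·y + 13/2 = 0 ∩ |CD|² = 25/2]
2. C_y = -3/2  [line 5·x + -4·y + 13/2 = 0 ∩ |CD|² = 25/2]
   → C = (-5/2, -3/2)
3. A_x = 0  [A is the midpoint of DB]
4. A_y = -7/2  [A is the midpoint of DB]
   → A = (0, -7/2)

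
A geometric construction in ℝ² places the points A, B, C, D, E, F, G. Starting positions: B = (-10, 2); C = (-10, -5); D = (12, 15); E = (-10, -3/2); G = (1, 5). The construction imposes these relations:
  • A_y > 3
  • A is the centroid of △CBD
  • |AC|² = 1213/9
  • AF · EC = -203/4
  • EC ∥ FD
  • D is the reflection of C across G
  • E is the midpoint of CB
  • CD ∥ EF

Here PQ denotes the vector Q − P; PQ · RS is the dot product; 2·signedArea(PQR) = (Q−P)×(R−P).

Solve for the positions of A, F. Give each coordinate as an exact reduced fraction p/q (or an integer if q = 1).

1. A_x = -8/3  [A is the centroid of △CBD]
2. A_y = 4  [A is the centroid of △CBD]
   → A = (-8/3, 4)
3. F_x = 12  [EC ∥ FD ∩ CD ∥ EF]
4. F_y = 37/2  [EC ∥ FD ∩ CD ∥ EF]
   → F = (12, 37/2)

A = (-8/3, 4)
F = (12, 37/2)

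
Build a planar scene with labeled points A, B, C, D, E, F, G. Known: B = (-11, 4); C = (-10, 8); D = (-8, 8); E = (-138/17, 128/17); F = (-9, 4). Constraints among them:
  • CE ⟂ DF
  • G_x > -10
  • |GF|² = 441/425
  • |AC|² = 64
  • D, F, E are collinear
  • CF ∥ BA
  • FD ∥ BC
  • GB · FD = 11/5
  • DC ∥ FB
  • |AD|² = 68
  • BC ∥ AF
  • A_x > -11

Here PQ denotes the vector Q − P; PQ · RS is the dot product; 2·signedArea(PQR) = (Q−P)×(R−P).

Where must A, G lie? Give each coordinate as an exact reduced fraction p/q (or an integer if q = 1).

A = (-10, 0)
G = (-786/85, 256/85)

1. A_x = -10  [BC ∥ AF ∩ CF ∥ BA]
2. A_y = 0  [BC ∥ AF ∩ CF ∥ BA]
   → A = (-10, 0)
3. G_x = -786/85  [line -1·x + -4·y + 14/5 = 0 ∩ |GF|² = 441/425]
4. G_y = 256/85  [line -1·x + -4·y + 14/5 = 0 ∩ |GF|² = 441/425]
   → G = (-786/85, 256/85)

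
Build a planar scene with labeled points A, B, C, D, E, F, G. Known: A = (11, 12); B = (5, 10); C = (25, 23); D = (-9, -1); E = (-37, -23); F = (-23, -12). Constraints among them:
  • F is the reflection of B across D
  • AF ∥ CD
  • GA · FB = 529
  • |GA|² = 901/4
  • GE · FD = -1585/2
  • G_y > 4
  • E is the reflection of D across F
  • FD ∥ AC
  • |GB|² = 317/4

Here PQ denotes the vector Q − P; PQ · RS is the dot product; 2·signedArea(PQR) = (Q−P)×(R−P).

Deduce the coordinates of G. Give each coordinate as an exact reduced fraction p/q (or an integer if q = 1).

1. G_x = -2  [line -28·x + -22·y + 43 = 0 ∩ |GB|² = 317/4]
2. G_y = 9/2  [line -28·x + -22·y + 43 = 0 ∩ |GB|² = 317/4]
   → G = (-2, 9/2)

G = (-2, 9/2)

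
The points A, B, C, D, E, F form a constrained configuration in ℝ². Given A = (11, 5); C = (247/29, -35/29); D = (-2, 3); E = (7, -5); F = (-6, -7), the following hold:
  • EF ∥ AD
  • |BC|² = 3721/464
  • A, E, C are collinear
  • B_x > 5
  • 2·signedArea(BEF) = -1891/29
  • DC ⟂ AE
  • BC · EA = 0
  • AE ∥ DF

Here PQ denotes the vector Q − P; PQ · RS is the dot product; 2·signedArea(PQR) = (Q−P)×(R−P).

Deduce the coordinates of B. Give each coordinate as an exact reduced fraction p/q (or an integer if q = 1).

1. B_x = 683/116  [BC · EA = 0 ∩ 2·signedArea(BEF) = -1891/29]
2. B_y = -9/58  [BC · EA = 0 ∩ 2·signedArea(BEF) = -1891/29]
   → B = (683/116, -9/58)

B = (683/116, -9/58)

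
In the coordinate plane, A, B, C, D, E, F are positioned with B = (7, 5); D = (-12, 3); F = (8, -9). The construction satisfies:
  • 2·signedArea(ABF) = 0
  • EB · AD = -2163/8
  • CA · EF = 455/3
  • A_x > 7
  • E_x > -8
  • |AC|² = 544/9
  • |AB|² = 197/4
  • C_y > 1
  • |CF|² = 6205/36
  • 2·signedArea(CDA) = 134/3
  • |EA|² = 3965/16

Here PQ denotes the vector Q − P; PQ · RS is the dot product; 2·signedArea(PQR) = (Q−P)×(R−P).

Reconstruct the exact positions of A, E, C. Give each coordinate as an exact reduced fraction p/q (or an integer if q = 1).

1. A_x = 15/2  [line 14·x + 1·y + -103 = 0 ∩ |AB|² = 197/4]
2. A_y = -2  [line 14·x + 1·y + -103 = 0 ∩ |AB|² = 197/4]
   → A = (15/2, -2)
3. E_x = -29/4  [line 39/2·x + -5·y + 1271/8 = 0 ∩ |EA|² = 3965/16]
4. E_y = 7/2  [line 39/2·x + -5·y + 1271/8 = 0 ∩ |EA|² = 3965/16]
   → E = (-29/4, 7/2)
5. C_x = 5/6  [CA · EF = 455/3 ∩ 2·signedArea(CDA) = 134/3]
6. C_y = 2  [CA · EF = 455/3 ∩ 2·signedArea(CDA) = 134/3]
   → C = (5/6, 2)

A = (15/2, -2)
C = (5/6, 2)
E = (-29/4, 7/2)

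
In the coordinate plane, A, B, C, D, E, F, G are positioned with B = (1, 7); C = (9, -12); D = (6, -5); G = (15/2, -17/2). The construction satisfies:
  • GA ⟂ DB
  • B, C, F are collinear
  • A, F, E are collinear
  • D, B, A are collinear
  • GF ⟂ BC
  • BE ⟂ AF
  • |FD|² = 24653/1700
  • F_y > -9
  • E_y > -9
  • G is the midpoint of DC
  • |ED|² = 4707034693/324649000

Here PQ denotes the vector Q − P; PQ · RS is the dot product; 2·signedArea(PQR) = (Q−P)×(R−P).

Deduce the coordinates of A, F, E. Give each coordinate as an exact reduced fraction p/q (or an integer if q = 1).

1. A_x = 2523/338  [D, B, A are collinear ∩ GA ⟂ DB]
2. A_y = -1439/169  [D, B, A are collinear ∩ GA ⟂ DB]
   → A = (2523/338, -1439/169)
3. F_x = 3197/425  [B, C, F are collinear ∩ GF ⟂ BC]
4. F_y = -7217/850  [B, C, F are collinear ∩ GF ⟂ BC]
   → F = (3197/425, -7217/850)
5. E_x = 1215302657/162324500  [A, F, E are collinear ∩ BE ⟂ AF]
6. E_y = -1380640051/162324500  [A, F, E are collinear ∩ BE ⟂ AF]
   → E = (1215302657/162324500, -1380640051/162324500)

A = (2523/338, -1439/169)
E = (1215302657/162324500, -1380640051/162324500)
F = (3197/425, -7217/850)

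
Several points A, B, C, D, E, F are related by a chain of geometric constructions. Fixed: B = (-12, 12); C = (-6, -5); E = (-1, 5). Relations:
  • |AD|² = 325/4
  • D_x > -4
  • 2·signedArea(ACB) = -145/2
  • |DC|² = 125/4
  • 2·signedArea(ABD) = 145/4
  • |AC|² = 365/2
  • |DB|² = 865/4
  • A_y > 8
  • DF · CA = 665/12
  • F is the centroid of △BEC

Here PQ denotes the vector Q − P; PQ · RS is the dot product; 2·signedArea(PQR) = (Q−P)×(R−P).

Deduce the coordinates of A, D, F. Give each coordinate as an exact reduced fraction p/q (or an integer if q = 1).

1. A_x = -13/2  [line -17·x + -6·y + -119/2 = 0 ∩ |AC|² = 365/2]
2. A_y = 17/2  [line -17·x + -6·y + -119/2 = 0 ∩ |AC|² = 365/2]
   → A = (-13/2, 17/2)
3. D_x = -7/2  [line -7/2·x + -11/2·y + -49/4 = 0 ∩ |DB|² = 865/4]
4. D_y = 0  [line -7/2·x + -11/2·y + -49/4 = 0 ∩ |DB|² = 865/4]
   → D = (-7/2, 0)
5. F_x = -19/3  [DF · CA = 665/12 ∩ F is the centroid of △BEC]
6. F_y = 4  [DF · CA = 665/12 ∩ F is the centroid of △BEC]
   → F = (-19/3, 4)

A = (-13/2, 17/2)
D = (-7/2, 0)
F = (-19/3, 4)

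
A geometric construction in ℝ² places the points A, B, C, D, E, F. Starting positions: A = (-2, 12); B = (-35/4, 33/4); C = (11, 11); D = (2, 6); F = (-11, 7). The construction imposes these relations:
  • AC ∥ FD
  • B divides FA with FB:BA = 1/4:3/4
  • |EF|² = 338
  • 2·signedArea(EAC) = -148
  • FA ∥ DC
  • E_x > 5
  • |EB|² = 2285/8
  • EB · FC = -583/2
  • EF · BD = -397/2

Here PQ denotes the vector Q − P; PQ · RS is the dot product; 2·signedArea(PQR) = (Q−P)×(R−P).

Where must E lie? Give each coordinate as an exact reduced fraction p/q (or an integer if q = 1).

E = (6, 0)

1. E_x = 6  [EF · BD = -397/2 ∩ EB · FC = -583/2]
2. E_y = 0  [EF · BD = -397/2 ∩ EB · FC = -583/2]
   → E = (6, 0)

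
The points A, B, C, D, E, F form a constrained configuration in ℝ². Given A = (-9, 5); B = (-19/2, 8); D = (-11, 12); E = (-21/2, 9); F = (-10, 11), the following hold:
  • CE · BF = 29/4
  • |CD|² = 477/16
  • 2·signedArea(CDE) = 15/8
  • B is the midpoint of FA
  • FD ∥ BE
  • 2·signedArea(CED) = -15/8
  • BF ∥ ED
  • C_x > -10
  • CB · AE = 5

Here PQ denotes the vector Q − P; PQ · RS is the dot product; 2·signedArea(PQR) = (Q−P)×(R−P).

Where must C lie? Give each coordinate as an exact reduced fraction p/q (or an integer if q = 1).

C = (-19/2, 27/4)

1. C_x = -19/2  [2·signedArea(CDE) = 15/8 ∩ CB · AE = 5]
2. C_y = 27/4  [2·signedArea(CDE) = 15/8 ∩ CB · AE = 5]
   → C = (-19/2, 27/4)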